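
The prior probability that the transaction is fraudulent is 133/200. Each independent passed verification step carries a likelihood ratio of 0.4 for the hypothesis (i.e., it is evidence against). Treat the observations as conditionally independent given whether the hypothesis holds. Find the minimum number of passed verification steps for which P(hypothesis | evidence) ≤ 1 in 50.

Prior odds = 0.665/0.335 = 133/67.
Likelihood ratio per passed verification step = 0.4.
Target posterior odds = 0.02/0.98 = 1/49.
Need (133/67) × 0.4ⁿ ≤ 1/49, i.e. 0.4ⁿ ≤ 67/6517.
0.4⁴ = 0.0256 is still above 67/6517 but 0.4⁵ = 0.01024 is at or below it, so n = 5.

5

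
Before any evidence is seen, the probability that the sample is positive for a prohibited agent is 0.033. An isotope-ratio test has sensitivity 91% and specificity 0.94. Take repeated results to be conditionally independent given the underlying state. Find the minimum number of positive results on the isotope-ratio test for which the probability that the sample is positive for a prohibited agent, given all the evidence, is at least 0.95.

3

Prior odds: 0.033 ÷ 0.967 = 33/967.
False-positive rate = 1 − 0.94 = 0.06; likelihood ratio of a positive = 0.91/0.06 = 91/6.
Target posterior odds = 0.95/0.05 = 19.
Need (33/967) × (91/6)ⁿ ≥ 19, i.e. (91/6)ⁿ ≥ 18373/33.
(91/6)² = 8281/36 falls short of 18373/33 but (91/6)³ = 753571/216 reaches it, so n = 3.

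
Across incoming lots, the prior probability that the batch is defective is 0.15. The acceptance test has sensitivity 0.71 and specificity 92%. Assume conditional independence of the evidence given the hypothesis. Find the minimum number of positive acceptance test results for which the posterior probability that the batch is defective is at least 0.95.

3

Prior odds: 0.15 ÷ 0.85 = 3/17.
False-positive rate = 1 − 0.92 = 0.08; likelihood ratio of a positive = 0.71/0.08 = 8.875.
Target odds: 0.95 ÷ 0.05 = 19.
Require 8.875ⁿ ≥ 19 ÷ (3/17) = 323/3.
8.875² = 78.765625 falls short of 323/3 but 8.875³ = 357911/512 reaches it, so n = 3.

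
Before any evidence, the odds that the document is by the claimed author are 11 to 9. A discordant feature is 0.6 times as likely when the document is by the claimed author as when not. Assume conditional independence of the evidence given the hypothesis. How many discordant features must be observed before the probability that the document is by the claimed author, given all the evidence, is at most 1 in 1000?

14

Prior odds = 11/9.
Likelihood ratio per discordant feature = 0.6.
Target odds: 0.001 ÷ 0.999 = 1/999.
Need (11/9) × 0.6ⁿ ≤ 1/999, i.e. 0.6ⁿ ≤ 1/1221.
0.6¹³ ≈0.00130607 is still above 1/1221 but 0.6¹⁴ ≈0.000783642 is at or below it, so n = 14.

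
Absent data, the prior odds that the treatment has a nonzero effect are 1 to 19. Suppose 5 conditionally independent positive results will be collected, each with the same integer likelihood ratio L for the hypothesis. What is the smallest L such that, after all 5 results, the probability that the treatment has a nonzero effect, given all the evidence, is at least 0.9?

3

Prior odds = 1/19.
Target odds = 0.9/0.1 = 9.
Need L⁵ ≥ 9 ÷ (1/19) = 171.
2⁵ = 32 < 171 ≤ 243 = 3⁵, so L = 3.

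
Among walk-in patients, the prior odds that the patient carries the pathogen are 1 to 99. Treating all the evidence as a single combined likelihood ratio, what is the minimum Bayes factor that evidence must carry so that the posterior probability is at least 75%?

Prior odds = 1/99.
Target odds = 0.75/0.25 = 3.
Required Bayes factor = 3 ÷ (1/99) = 297.

297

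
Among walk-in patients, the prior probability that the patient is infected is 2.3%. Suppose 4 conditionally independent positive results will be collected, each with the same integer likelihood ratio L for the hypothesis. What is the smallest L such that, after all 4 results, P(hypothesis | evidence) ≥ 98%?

Prior odds = 0.023/0.977 = 23/977.
Target odds = 0.98/0.02 = 49.
Need L⁴ ≥ 49 ÷ (23/977) = 47873/23.
6⁴ = 1296 < 47873/23 ≤ 2401 = 7⁴, so L = 7.

7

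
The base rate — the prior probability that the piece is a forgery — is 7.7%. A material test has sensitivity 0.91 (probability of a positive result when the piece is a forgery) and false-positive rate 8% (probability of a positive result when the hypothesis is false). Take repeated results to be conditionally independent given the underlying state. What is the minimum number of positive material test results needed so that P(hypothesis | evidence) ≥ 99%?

Prior odds: 0.077 ÷ 0.923 = 77/923.
Likelihood ratio of a positive result = 0.91/0.08 = 11.375.
Target posterior odds = 0.99/0.01 = 99.
Require 11.375ⁿ ≥ 99 ÷ (77/923) = 8307/7.
11.375² = 129.390625 falls short of 8307/7 but 11.375³ = 753571/512 reaches it, so n = 3.

3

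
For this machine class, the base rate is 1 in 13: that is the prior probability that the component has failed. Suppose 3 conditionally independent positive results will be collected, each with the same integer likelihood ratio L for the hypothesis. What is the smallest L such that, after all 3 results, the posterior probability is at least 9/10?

Prior odds = (1/13)/(12/13) = 1/12.
Target odds = 0.9/0.1 = 9.
Need L³ ≥ 9 ÷ (1/12) = 108.
4³ = 64 < 108 ≤ 125 = 5³, so L = 5.

5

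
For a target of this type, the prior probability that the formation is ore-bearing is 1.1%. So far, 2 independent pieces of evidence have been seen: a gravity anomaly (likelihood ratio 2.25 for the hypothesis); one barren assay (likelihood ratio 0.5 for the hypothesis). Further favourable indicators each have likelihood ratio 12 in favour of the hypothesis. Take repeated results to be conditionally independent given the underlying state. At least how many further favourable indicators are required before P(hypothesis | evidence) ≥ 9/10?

3

Prior odds = 0.011/0.989 = 11/989.
Combined Bayes factor of the evidence already in hand = 2.25 × 0.5 = 1.125.
Odds after that evidence = (11/989) × 1.125 = 99/7912.
Target odds = 0.9/0.1 = 9.
Need 12ⁿ ≥ 9 ÷ (99/7912) = 7912/11.
12² = 144 falls short of 7912/11 but 12³ = 1728 reaches it, so n = 3.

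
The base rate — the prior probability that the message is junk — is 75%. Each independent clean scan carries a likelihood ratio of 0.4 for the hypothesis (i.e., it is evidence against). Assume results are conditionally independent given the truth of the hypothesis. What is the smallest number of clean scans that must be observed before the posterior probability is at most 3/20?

Prior odds = 0.75/0.25 = 3.
Likelihood ratio per clean scan = 0.4.
Target odds: 0.15 ÷ 0.85 = 3/17.
Require 0.4ⁿ ≤ 3/17 ÷ 3 = 1/17.
0.4³ = 0.064 is still above 1/17 but 0.4⁴ = 0.0256 is at or below it, so n = 4.

4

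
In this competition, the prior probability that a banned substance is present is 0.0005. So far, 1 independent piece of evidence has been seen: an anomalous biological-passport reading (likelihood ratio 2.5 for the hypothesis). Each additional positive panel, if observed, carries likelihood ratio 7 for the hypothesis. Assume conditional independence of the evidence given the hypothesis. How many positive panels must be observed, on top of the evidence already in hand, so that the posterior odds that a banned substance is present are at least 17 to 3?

Prior odds = 0.0005/0.9995 = 1/1999.
Bayes factor of the evidence already in hand = 2.5.
Odds after that evidence = (1/1999) × 2.5 = 5/3998.
Target odds = 17/3.
Need 7ⁿ ≥ 17/3 ÷ (5/3998) = 67966/15.
7⁴ = 2401 falls short of 67966/15 but 7⁵ = 16807 reaches it, so n = 5.

5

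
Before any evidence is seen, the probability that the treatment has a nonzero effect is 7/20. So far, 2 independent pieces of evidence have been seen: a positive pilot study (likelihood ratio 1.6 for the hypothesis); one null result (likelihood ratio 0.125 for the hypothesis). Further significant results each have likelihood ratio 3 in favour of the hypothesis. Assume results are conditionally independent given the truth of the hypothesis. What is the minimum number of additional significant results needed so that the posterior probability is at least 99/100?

Prior odds = 0.35/0.65 = 7/13.
Combined Bayes factor of the evidence already in hand = 1.6 × 0.125 = 0.2.
Odds after that evidence = (7/13) × 0.2 = 7/65.
Target odds = 0.99/0.01 = 99.
Need 3ⁿ ≥ 99 ÷ (7/65) = 6435/7.
3⁶ = 729 falls short of 6435/7 but 3⁷ = 2187 reaches it, so n = 7.

7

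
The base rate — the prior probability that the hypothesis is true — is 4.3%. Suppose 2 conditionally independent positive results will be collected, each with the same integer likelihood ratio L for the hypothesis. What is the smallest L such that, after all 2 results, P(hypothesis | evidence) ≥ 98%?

Prior odds = 0.043/0.957 = 43/957.
Target odds = 0.98/0.02 = 49.
Need L² ≥ 49 ÷ (43/957) = 46893/43.
33² = 1089 < 46893/43 ≤ 1156 = 34², so L = 34.

34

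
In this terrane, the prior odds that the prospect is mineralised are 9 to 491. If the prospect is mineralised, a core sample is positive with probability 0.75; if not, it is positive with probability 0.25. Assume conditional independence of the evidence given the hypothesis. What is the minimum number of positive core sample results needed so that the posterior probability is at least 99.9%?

10

Prior odds = 9/491.
Likelihood ratio of a positive = 0.75/0.25 = 3.
Target odds: 0.999 ÷ 0.001 = 999.
Need (9/491) × 3ⁿ ≥ 999, i.e. 3ⁿ ≥ 54501.
3⁹ = 19683 falls short of 54501 but 3¹⁰ = 59049 reaches it, so n = 10.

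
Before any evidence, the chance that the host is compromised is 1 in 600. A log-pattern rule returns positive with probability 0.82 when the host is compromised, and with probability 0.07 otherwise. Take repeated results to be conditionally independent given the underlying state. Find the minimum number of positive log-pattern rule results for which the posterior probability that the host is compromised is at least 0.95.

4

Prior odds: (1/600) ÷ (599/600) = 1/599.
Likelihood ratio of a positive result = 0.82/0.07 = 82/7.
Target posterior odds = 0.95/0.05 = 19.
Require (82/7)ⁿ ≥ 19 ÷ (1/599) = 11381.
(82/7)³ = 551368/343 falls short of 11381 but (82/7)⁴ = 45212176/2401 reaches it, so n = 4.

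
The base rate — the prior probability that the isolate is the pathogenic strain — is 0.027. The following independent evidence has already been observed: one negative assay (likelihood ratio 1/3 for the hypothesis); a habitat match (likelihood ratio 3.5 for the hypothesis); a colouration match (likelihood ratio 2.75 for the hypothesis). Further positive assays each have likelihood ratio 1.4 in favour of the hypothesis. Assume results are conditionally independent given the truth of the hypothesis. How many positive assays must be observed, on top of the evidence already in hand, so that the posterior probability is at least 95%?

16

Prior odds = 0.027/0.973 = 27/973.
Combined Bayes factor of the evidence already in hand = (1/3) × 3.5 × 2.75 = 77/24.
Odds after that evidence = (27/973) × 77/24 = 99/1112.
Target odds = 0.95/0.05 = 19.
Need 1.4ⁿ ≥ 19 ÷ (99/1112) = 21128/99.
1.4¹⁵ ≈155.568 falls short of 21128/99 but 1.4¹⁶ ≈217.795 reaches it, so n = 16.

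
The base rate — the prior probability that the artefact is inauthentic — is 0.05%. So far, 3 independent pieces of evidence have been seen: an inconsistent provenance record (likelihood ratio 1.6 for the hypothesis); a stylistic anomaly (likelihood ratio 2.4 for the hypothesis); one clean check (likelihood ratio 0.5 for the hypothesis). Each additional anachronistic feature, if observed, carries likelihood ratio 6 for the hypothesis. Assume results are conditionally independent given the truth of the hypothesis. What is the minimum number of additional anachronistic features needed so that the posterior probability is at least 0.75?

5

Prior odds = 0.0005/0.9995 = 1/1999.
Combined Bayes factor of the evidence already in hand = 1.6 × 2.4 × 0.5 = 1.92.
Odds after that evidence = (1/1999) × 1.92 = 48/49975.
Target odds = 0.75/0.25 = 3.
Need 6ⁿ ≥ 3 ÷ (48/49975) = 3123.4375.
6⁴ = 1296 falls short of 3123.4375 but 6⁵ = 7776 reaches it, so n = 5.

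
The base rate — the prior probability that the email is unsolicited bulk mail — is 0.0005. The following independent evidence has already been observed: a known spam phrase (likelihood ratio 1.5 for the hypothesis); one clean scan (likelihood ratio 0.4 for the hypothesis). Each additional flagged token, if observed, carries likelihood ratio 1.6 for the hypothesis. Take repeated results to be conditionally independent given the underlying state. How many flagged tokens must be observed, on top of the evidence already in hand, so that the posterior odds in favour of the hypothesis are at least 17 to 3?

Prior odds = 0.0005/0.9995 = 1/1999.
Combined Bayes factor of the evidence already in hand = 1.5 × 0.4 = 0.6.
Odds after that evidence = (1/1999) × 0.6 = 3/9995.
Target odds = 17/3.
Need 1.6ⁿ ≥ 17/3 ÷ (3/9995) = 169915/9.
1.6²⁰ ≈12089.3 falls short of 169915/9 but 1.6²¹ ≈19342.8 reaches it, so n = 21.

21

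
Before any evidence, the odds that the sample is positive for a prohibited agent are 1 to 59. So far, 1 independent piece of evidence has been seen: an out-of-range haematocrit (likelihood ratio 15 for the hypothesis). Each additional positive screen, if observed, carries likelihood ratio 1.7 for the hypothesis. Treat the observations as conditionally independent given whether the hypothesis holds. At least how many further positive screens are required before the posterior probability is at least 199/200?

13

Prior odds = 1/59.
Bayes factor of the evidence already in hand = 15.
Odds after that evidence = (1/59) × 15 = 15/59.
Target odds = 0.995/0.005 = 199.
Need 1.7ⁿ ≥ 199 ÷ (15/59) = 11741/15.
1.7¹² ≈582.622 falls short of 11741/15 but 1.7¹³ ≈990.458 reaches it, so n = 13.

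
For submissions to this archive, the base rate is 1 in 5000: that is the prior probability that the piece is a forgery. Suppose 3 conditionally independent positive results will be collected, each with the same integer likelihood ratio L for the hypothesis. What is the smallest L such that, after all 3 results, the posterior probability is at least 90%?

36

Prior odds = 0.0002/0.9998 = 1/4999.
Target odds = 0.9/0.1 = 9.
Need L³ ≥ 9 ÷ (1/4999) = 44991.
35³ = 42875 < 44991 ≤ 46656 = 36³, so L = 36.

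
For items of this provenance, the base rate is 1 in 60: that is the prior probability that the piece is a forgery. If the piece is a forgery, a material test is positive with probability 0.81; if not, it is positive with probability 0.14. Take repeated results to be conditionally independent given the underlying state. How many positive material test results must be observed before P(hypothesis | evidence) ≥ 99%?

Prior odds = (1/60)/(59/60) = 1/59.
Likelihood ratio of a positive = 0.81/0.14 = 81/14.
Target odds: 0.99 ÷ 0.01 = 99.
Need (1/59) × (81/14)ⁿ ≥ 99, i.e. (81/14)ⁿ ≥ 5841.
(81/14)⁴ = 43046721/38416 falls short of 5841 but (81/14)⁵ ≈6483.13 reaches it, so n = 5.

5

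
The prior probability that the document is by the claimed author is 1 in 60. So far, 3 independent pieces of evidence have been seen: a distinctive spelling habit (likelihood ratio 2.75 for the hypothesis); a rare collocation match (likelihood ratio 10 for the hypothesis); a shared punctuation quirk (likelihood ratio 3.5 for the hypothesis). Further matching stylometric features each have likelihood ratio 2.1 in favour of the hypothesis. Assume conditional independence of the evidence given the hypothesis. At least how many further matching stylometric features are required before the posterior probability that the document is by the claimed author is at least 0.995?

7

Prior odds = (1/60)/(59/60) = 1/59.
Combined Bayes factor of the evidence already in hand = 2.75 × 10 × 3.5 = 96.25.
Odds after that evidence = (1/59) × 96.25 = 385/236.
Target odds = 0.995/0.005 = 199.
Need 2.1ⁿ ≥ 199 ÷ (385/236) = 46964/385.
2.1⁶ = 85766121/1000000 falls short of 46964/385 but 2.1⁷ ≈180.109 reaches it, so n = 7.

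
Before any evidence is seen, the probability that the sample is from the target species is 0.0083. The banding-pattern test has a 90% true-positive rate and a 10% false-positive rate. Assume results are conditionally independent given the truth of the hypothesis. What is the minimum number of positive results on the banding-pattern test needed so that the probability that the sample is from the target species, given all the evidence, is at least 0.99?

Prior odds = 0.0083/0.9917 = 83/9917.
Likelihood ratio of a positive result = 0.9/0.1 = 9.
Target odds: 0.99 ÷ 0.01 = 99.
Need (83/9917) × 9ⁿ ≥ 99, i.e. 9ⁿ ≥ 981783/83.
9⁴ = 6561 falls short of 981783/83 but 9⁵ = 59049 reaches it, so n = 5.

5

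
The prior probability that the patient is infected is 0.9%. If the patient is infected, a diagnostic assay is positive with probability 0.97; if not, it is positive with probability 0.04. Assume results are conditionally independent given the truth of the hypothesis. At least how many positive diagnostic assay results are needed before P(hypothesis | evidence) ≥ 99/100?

3

Prior odds: 0.009 ÷ 0.991 = 9/991.
Likelihood ratio of a positive = 0.97/0.04 = 24.25.
Target posterior odds = 0.99/0.01 = 99.
Need (9/991) × 24.25ⁿ ≥ 99, i.e. 24.25ⁿ ≥ 10901.
24.25² = 588.0625 falls short of 10901 but 24.25³ = 912673/64 reaches it, so n = 3.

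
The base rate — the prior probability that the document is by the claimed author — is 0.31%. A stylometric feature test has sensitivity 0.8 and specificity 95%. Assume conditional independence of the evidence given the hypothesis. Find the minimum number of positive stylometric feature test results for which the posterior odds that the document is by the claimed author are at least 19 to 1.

Prior odds: 0.0031 ÷ 0.9969 = 31/9969.
False-positive rate = 1 − 0.95 = 0.05; likelihood ratio of a positive = 0.8/0.05 = 16.
Target odds = 19.
Require 16ⁿ ≥ 19 ÷ (31/9969) = 189411/31.
16³ = 4096 falls short of 189411/31 but 16⁴ = 65536 reaches it, so n = 4.

4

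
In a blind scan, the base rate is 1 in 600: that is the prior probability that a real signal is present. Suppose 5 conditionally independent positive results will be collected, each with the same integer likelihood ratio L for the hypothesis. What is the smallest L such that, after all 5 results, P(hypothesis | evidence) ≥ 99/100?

10

Prior odds = (1/600)/(599/600) = 1/599.
Target odds = 0.99/0.01 = 99.
Need L⁵ ≥ 99 ÷ (1/599) = 59301.
9⁵ = 59049 < 59301 ≤ 100000 = 10⁵, so L = 10.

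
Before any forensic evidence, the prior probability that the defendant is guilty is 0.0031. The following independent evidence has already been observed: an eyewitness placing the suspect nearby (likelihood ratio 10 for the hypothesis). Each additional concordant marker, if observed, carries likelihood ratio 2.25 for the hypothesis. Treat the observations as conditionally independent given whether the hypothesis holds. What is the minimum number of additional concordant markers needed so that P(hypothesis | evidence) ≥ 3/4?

Prior odds = 0.0031/0.9969 = 31/9969.
Bayes factor of the evidence already in hand = 10.
Odds after that evidence = (31/9969) × 10 = 310/9969.
Target odds = 0.75/0.25 = 3.
Need 2.25ⁿ ≥ 3 ÷ (310/9969) = 29907/310.
2.25⁵ = 59049/1024 falls short of 29907/310 but 2.25⁶ = 531441/4096 reaches it, so n = 6.

6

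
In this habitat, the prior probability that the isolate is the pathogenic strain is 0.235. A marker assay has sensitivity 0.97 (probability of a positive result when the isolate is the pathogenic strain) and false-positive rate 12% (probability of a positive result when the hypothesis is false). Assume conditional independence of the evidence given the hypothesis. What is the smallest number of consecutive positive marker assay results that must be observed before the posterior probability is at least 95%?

Prior odds = 0.235/0.765 = 47/153.
Likelihood ratio of a positive result = 0.97/0.12 = 97/12.
Target odds: 0.95 ÷ 0.05 = 19.
Require (97/12)ⁿ ≥ 19 ÷ (47/153) = 2907/47.
(97/12)¹ = 97/12 falls short of 2907/47 but (97/12)² = 9409/144 reaches it, so n = 2.

2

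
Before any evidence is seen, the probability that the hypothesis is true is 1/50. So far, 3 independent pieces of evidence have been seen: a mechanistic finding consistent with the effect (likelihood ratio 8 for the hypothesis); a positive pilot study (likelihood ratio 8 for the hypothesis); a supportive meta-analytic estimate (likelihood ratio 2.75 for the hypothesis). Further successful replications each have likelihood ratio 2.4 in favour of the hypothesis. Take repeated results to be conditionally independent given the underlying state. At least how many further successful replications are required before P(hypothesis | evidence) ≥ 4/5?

Prior odds = 0.02/0.98 = 1/49.
Combined Bayes factor of the evidence already in hand = 8 × 8 × 2.75 = 176.
Odds after that evidence = (1/49) × 176 = 176/49.
Target odds = 0.8/0.2 = 4.
Need 2.4ⁿ ≥ 4 ÷ (176/49) = 49/44.
2.4¹ = 2.4, which meets the required 49/44; so n = 1.

1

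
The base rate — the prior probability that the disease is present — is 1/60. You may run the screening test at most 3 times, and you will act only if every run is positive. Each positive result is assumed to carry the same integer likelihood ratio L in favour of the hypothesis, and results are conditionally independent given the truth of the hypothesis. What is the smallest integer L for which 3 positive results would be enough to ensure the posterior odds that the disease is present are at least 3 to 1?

6

Prior odds = (1/60)/(59/60) = 1/59.
Target odds = 3.
Need L³ ≥ 3 ÷ (1/59) = 177.
5³ = 125 < 177 ≤ 216 = 6³, so L = 6.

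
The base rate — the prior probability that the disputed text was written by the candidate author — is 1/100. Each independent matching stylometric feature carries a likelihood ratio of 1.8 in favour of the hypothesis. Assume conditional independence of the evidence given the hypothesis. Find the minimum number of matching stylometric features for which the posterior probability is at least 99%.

16

Prior odds: 0.01 ÷ 0.99 = 1/99.
Likelihood ratio per matching stylometric feature = 1.8.
Target posterior odds = 0.99/0.01 = 99.
Require 1.8ⁿ ≥ 99 ÷ (1/99) = 9801.
1.8¹⁵ ≈6746.64 falls short of 9801 but 1.8¹⁶ ≈12144 reaches it, so n = 16.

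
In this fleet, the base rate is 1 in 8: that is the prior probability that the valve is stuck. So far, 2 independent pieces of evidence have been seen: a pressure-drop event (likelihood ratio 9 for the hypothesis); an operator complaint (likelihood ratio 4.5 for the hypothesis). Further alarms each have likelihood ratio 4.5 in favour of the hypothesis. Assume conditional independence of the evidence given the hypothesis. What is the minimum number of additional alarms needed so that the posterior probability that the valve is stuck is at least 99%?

2

Prior odds = 0.125/0.875 = 1/7.
Combined Bayes factor of the evidence already in hand = 9 × 4.5 = 40.5.
Odds after that evidence = (1/7) × 40.5 = 81/14.
Target odds = 0.99/0.01 = 99.
Need 4.5ⁿ ≥ 99 ÷ (81/14) = 154/9.
4.5¹ = 4.5 falls short of 154/9 but 4.5² = 20.25 reaches it, so n = 2.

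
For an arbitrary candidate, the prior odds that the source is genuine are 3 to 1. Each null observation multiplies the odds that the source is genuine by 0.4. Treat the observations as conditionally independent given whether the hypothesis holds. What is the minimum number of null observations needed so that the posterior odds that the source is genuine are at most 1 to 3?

3

Prior odds = 3.
Likelihood ratio per null observation = 0.4.
Target odds = 1/3.
Require 0.4ⁿ ≤ 1/3 ÷ 3 = 1/9.
0.4² = 0.16 is still above 1/9 but 0.4³ = 0.064 is at or below it, so n = 3.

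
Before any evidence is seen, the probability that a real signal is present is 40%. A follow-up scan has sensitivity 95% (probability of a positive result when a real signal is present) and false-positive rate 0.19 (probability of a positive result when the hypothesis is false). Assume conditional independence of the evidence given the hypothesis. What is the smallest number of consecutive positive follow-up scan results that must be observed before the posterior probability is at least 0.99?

Prior odds = 0.4/0.6 = 2/3.
Likelihood ratio of a positive result = 0.95/0.19 = 5.
Target posterior odds = 0.99/0.01 = 99.
Require 5ⁿ ≥ 99 ÷ (2/3) = 148.5.
5³ = 125 falls short of 148.5 but 5⁴ = 625 reaches it, so n = 4.

4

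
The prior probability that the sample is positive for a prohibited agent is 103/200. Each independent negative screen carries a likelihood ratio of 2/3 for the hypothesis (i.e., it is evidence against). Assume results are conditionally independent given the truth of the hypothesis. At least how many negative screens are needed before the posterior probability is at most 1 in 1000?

18

Prior odds = 0.515/0.485 = 103/97.
Likelihood ratio per negative screen = 2/3.
Target odds: 0.001 ÷ 0.999 = 1/999.
Need (103/97) × (2/3)ⁿ ≤ 1/999, i.e. (2/3)ⁿ ≤ 97/102897.
(2/3)¹⁷ = 131072/129140163 is still above 97/102897 but (2/3)¹⁸ = 262144/387420489 is at or below it, so n = 18.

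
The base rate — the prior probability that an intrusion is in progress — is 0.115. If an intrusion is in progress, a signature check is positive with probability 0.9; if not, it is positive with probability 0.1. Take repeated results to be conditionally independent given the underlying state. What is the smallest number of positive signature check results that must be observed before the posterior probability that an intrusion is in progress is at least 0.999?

5

Prior odds: 0.115 ÷ 0.885 = 23/177.
Likelihood ratio of a positive = 0.9/0.1 = 9.
Target odds: 0.999 ÷ 0.001 = 999.
Require 9ⁿ ≥ 999 ÷ (23/177) = 176823/23.
9⁴ = 6561 falls short of 176823/23 but 9⁵ = 59049 reaches it, so n = 5.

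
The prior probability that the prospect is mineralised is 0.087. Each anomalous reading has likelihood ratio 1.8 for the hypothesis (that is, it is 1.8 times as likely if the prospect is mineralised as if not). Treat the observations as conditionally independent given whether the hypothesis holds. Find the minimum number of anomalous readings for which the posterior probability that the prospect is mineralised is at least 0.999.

Prior odds = 0.087/0.913 = 87/913.
Likelihood ratio per anomalous reading = 1.8.
Target odds: 0.999 ÷ 0.001 = 999.
Require 1.8ⁿ ≥ 999 ÷ (87/913) = 304029/29.
1.8¹⁵ ≈6746.64 falls short of 304029/29 but 1.8¹⁶ ≈12144 reaches it, so n = 16.

16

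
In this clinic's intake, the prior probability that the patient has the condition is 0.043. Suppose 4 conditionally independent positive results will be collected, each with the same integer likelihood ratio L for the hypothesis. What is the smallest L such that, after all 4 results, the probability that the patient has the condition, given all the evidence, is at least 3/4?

3

Prior odds = 0.043/0.957 = 43/957.
Target odds = 0.75/0.25 = 3.
Need L⁴ ≥ 3 ÷ (43/957) = 2871/43.
2⁴ = 16 < 2871/43 ≤ 81 = 3⁴, so L = 3.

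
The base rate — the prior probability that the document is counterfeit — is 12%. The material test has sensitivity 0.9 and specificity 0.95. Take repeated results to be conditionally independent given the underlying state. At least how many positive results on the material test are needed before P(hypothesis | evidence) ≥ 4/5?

2

Prior odds = 0.12/0.88 = 3/22.
False-positive rate = 1 − 0.95 = 0.05; likelihood ratio of a positive = 0.9/0.05 = 18.
Target odds: 0.8 ÷ 0.2 = 4.
Need (3/22) × 18ⁿ ≥ 4, i.e. 18ⁿ ≥ 88/3.
18¹ = 18 falls short of 88/3 but 18² = 324 reaches it, so n = 2.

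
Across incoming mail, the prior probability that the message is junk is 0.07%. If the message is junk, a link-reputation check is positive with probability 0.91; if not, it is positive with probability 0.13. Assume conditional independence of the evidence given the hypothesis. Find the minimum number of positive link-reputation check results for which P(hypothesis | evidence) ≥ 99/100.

7

Prior odds = 0.0007/0.9993 = 7/9993.
Likelihood ratio of a positive = 0.91/0.13 = 7.
Target posterior odds = 0.99/0.01 = 99.
Need (7/9993) × 7ⁿ ≥ 99, i.e. 7ⁿ ≥ 989307/7.
7⁶ = 117649 falls short of 989307/7 but 7⁷ = 823543 reaches it, so n = 7.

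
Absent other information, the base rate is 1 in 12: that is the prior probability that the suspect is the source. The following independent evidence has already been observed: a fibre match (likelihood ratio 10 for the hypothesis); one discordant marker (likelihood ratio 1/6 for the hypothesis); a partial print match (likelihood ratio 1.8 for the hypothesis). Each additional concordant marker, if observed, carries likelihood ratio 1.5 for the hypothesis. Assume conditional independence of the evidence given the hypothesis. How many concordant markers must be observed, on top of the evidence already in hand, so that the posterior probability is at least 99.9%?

21

Prior odds = (1/12)/(11/12) = 1/11.
Combined Bayes factor of the evidence already in hand = 10 × (1/6) × 1.8 = 3.
Odds after that evidence = (1/11) × 3 = 3/11.
Target odds = 0.999/0.001 = 999.
Need 1.5ⁿ ≥ 999 ÷ (3/11) = 3663.
1.5²⁰ ≈3325.26 falls short of 3663 but 1.5²¹ ≈4987.89 reaches it, so n = 21.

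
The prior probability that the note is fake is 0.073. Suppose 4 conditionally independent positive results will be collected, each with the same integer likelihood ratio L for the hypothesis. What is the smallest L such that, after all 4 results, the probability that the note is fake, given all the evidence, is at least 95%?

Prior odds = 0.073/0.927 = 73/927.
Target odds = 0.95/0.05 = 19.
Need L⁴ ≥ 19 ÷ (73/927) = 17613/73.
3⁴ = 81 < 17613/73 ≤ 256 = 4⁴, so L = 4.

4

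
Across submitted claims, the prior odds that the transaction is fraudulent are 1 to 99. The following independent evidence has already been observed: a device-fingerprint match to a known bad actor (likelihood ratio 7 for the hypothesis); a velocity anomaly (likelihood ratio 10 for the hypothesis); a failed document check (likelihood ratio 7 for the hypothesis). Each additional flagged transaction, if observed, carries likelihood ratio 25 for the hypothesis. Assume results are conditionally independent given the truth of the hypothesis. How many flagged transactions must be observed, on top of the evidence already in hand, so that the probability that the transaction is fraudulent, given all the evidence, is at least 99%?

1

Prior odds = 1/99.
Combined Bayes factor of the evidence already in hand = 7 × 10 × 7 = 490.
Odds after that evidence = (1/99) × 490 = 490/99.
Target odds = 0.99/0.01 = 99.
Need 25ⁿ ≥ 99 ÷ (490/99) = 9801/490.
25¹ = 25, which meets the required 9801/490; so n = 1.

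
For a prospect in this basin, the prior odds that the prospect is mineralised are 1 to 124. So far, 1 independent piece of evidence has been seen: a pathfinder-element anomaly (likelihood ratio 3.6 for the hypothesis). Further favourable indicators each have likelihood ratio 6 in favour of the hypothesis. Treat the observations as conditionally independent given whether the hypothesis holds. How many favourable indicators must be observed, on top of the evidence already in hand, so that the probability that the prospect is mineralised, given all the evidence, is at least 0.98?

Prior odds = 1/124.
Bayes factor of the evidence already in hand = 3.6.
Odds after that evidence = (1/124) × 3.6 = 9/310.
Target odds = 0.98/0.02 = 49.
Need 6ⁿ ≥ 49 ÷ (9/310) = 15190/9.
6⁴ = 1296 falls short of 15190/9 but 6⁵ = 7776 reaches it, so n = 5.

5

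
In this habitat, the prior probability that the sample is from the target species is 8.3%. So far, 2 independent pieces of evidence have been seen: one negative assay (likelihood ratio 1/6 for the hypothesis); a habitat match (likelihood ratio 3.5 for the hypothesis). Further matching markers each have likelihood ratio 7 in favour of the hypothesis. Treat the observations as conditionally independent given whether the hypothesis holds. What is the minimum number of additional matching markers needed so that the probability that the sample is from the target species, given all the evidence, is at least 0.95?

Prior odds = 0.083/0.917 = 83/917.
Combined Bayes factor of the evidence already in hand = (1/6) × 3.5 = 7/12.
Odds after that evidence = (83/917) × 7/12 = 83/1572.
Target odds = 0.95/0.05 = 19.
Need 7ⁿ ≥ 19 ÷ (83/1572) = 29868/83.
7³ = 343 falls short of 29868/83 but 7⁴ = 2401 reaches it, so n = 4.

4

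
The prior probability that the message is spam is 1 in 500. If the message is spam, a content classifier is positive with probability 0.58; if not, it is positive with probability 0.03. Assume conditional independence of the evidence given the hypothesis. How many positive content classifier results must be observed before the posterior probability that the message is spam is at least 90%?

Prior odds = 0.002/0.998 = 1/499.
Likelihood ratio of a positive = 0.58/0.03 = 58/3.
Target odds: 0.9 ÷ 0.1 = 9.
Need (1/499) × (58/3)ⁿ ≥ 9, i.e. (58/3)ⁿ ≥ 4491.
(58/3)² = 3364/9 falls short of 4491 but (58/3)³ = 195112/27 reaches it, so n = 3.

3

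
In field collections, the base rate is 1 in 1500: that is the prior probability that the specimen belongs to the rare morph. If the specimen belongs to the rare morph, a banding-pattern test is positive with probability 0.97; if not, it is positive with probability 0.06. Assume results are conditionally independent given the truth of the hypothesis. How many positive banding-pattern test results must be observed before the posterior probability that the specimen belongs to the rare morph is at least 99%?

Prior odds = (1/1500)/(1499/1500) = 1/1499.
Likelihood ratio of a positive = 0.97/0.06 = 97/6.
Target posterior odds = 0.99/0.01 = 99.
Require (97/6)ⁿ ≥ 99 ÷ (1/1499) = 148401.
(97/6)⁴ = 88529281/1296 falls short of 148401 but (97/6)⁵ ≈1.10434e+06 reaches it, so n = 5.

5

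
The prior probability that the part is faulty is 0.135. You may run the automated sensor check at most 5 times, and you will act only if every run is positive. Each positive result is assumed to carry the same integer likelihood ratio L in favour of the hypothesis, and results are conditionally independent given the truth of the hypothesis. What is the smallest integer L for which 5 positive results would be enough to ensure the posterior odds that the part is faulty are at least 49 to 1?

4

Prior odds = 0.135/0.865 = 27/173.
Target odds = 49.
Need L⁵ ≥ 49 ÷ (27/173) = 8477/27.
3⁵ = 243 < 8477/27 ≤ 1024 = 4⁵, so L = 4.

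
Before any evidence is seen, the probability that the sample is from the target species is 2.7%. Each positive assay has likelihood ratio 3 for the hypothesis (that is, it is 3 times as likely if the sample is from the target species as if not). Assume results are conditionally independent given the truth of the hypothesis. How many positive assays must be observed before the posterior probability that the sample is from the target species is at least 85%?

Prior odds = 0.027/0.973 = 27/973.
Likelihood ratio per positive assay = 3.
Target posterior odds = 0.85/0.15 = 17/3.
Require 3ⁿ ≥ 17/3 ÷ (27/973) = 16541/81.
3⁴ = 81 falls short of 16541/81 but 3⁵ = 243 reaches it, so n = 5.

5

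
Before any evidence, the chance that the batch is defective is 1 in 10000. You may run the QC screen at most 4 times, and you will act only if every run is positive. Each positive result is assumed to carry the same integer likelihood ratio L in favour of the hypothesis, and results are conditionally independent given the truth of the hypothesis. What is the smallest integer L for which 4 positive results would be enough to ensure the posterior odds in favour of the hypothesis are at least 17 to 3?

16

Prior odds = 0.0001/0.9999 = 1/9999.
Target odds = 17/3.
Need L⁴ ≥ 17/3 ÷ (1/9999) = 56661.
15⁴ = 50625 < 56661 ≤ 65536 = 16⁴, so L = 16.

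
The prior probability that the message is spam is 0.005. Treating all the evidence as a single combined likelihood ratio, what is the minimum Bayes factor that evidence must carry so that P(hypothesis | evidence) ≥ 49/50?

9751

Prior odds = 0.005/0.995 = 1/199.
Target odds = 0.98/0.02 = 49.
Required Bayes factor = 49 ÷ (1/199) = 9751.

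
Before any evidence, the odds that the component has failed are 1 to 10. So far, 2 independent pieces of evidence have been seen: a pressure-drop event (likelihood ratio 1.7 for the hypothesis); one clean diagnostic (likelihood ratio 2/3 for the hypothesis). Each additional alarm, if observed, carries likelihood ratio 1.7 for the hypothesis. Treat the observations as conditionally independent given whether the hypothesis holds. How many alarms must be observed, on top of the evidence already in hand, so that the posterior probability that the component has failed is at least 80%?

7

Prior odds = 0.1.
Combined Bayes factor of the evidence already in hand = 1.7 × (2/3) = 17/15.
Odds after that evidence = 0.1 × 17/15 = 17/150.
Target odds = 0.8/0.2 = 4.
Need 1.7ⁿ ≥ 4 ÷ (17/150) = 600/17.
1.7⁶ = 24137569/1000000 falls short of 600/17 but 1.7⁷ = 410338673/10000000 reaches it, so n = 7.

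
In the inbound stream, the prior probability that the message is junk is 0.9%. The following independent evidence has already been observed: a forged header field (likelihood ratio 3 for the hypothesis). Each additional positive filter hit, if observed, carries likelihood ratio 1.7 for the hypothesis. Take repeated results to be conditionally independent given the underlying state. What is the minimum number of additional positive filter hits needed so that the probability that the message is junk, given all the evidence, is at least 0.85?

11

Prior odds = 0.009/0.991 = 9/991.
Bayes factor of the evidence already in hand = 3.
Odds after that evidence = (9/991) × 3 = 27/991.
Target odds = 0.85/0.15 = 17/3.
Need 1.7ⁿ ≥ 17/3 ÷ (27/991) = 16847/81.
1.7¹⁰ ≈201.599 falls short of 16847/81 but 1.7¹¹ ≈342.719 reaches it, so n = 11.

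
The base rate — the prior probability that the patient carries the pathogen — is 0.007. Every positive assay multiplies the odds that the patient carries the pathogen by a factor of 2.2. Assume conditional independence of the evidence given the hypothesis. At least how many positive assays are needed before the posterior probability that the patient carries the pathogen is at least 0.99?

13

Prior odds = 0.007/0.993 = 7/993.
Likelihood ratio per positive assay = 2.2.
Target odds: 0.99 ÷ 0.01 = 99.
Require 2.2ⁿ ≥ 99 ÷ (7/993) = 98307/7.
2.2¹² ≈12855 falls short of 98307/7 but 2.2¹³ ≈28281 reaches it, so n = 13.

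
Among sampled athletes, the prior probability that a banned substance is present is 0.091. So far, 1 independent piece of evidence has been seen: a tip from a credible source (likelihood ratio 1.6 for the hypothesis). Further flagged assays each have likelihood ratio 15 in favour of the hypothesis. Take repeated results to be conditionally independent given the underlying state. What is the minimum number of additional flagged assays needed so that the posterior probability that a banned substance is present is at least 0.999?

Prior odds = 0.091/0.909 = 91/909.
Bayes factor of the evidence already in hand = 1.6.
Odds after that evidence = (91/909) × 1.6 = 728/4545.
Target odds = 0.999/0.001 = 999.
Need 15ⁿ ≥ 999 ÷ (728/4545) = 4540455/728.
15³ = 3375 falls short of 4540455/728 but 15⁴ = 50625 reaches it, so n = 4.

4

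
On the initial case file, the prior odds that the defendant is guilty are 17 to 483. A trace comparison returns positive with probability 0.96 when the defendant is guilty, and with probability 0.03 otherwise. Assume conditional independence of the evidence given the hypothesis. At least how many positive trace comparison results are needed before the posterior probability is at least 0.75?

2

Prior odds = 17/483.
Likelihood ratio of a positive result = 0.96/0.03 = 32.
Target posterior odds = 0.75/0.25 = 3.
Require 32ⁿ ≥ 3 ÷ (17/483) = 1449/17.
32¹ = 32 falls short of 1449/17 but 32² = 1024 reaches it, so n = 2.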